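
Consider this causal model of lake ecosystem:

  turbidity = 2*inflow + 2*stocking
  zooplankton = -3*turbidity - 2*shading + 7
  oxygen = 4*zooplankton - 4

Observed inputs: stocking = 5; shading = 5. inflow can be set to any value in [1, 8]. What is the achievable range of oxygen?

Substituting into the turbidity equation gives turbidity = 2*inflow + 10.
Substituting into the zooplankton equation gives zooplankton = -6*inflow - 33.
Substituting into the oxygen equation gives oxygen = -24*inflow - 136.
Linear in inflow, so extremes are at the endpoints: inflow = 1 gives oxygen = -160; inflow = 8 gives oxygen = -328.

-328 to -160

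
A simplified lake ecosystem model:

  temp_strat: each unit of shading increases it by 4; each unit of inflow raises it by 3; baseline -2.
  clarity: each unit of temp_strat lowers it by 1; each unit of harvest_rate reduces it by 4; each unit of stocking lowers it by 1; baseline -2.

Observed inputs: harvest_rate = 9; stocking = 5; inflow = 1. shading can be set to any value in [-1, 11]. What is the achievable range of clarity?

-88 to -40

Substituting into the temp_strat equation gives temp_strat = 4*shading + 1.
Substituting into the clarity equation gives clarity = -4*shading - 44.
Linear in shading, so extremes are at the endpoints: shading = -1 gives clarity = -40; shading = 11 gives clarity = -88.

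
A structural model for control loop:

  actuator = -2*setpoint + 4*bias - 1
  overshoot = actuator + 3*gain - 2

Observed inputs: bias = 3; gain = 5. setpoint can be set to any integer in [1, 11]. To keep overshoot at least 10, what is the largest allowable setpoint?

setpoint = 7

Substituting into the actuator equation gives actuator = -2*setpoint + 11.
Substituting into the overshoot equation gives overshoot = -2*setpoint + 24.
Require -2*setpoint + 24 ≥ 10, so setpoint ≤ 7.
The largest integer in [1, 11] satisfying this is 7.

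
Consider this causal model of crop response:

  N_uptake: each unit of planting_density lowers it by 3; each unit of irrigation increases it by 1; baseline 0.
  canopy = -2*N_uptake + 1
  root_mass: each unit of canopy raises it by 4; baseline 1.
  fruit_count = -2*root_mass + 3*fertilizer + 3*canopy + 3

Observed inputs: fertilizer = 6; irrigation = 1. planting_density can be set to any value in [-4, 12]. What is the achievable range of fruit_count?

Substituting into the N_uptake equation gives N_uptake = -3*planting_density + 1.
Substituting into the canopy equation gives canopy = 6*planting_density - 1.
This gives root_mass = 24*planting_density - 3.
This gives fruit_count = -30*planting_density + 24.
Linear in planting_density, so extremes are at the endpoints: planting_density = -4 gives fruit_count = 144; planting_density = 12 gives fruit_count = -336.

-336 to 144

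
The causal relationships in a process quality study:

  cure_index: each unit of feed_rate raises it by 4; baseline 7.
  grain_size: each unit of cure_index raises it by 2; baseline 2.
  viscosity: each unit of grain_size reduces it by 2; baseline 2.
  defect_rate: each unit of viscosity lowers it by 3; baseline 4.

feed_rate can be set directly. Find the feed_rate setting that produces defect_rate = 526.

feed_rate = 9

Substituting into the grain_size equation gives grain_size = 8*feed_rate + 16.
This gives viscosity = -16*feed_rate - 30.
Substituting into the defect_rate equation gives defect_rate = 48*feed_rate + 94.
Solve 48*feed_rate + 94 = 526: feed_rate = (526 - 94) / 48 = 9.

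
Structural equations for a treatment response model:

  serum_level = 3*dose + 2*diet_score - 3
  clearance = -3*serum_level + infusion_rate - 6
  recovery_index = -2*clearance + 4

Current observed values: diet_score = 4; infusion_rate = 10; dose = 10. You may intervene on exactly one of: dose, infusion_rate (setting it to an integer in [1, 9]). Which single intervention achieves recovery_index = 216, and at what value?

Intervening on dose: recovery_index = 18*dose + 26. Reaching 216 requires dose = 95/9, not an integer.
Intervening on infusion_rate: with other inputs at their observed values, recovery_index = -2*infusion_rate + 226. Solving for 216 gives infusion_rate = 5, within [1, 9].

set infusion_rate = 5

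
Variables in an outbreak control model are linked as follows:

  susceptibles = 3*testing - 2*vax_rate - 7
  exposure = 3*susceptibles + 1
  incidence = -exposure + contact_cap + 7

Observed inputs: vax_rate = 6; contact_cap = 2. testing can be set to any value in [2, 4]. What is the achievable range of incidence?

Substituting into the susceptibles equation gives susceptibles = 3*testing - 19.
This gives exposure = 9*testing - 56.
Substituting into the incidence equation gives incidence = -9*testing + 65.
Linear in testing, so extremes are at the endpoints: testing = 2 gives incidence = 47; testing = 4 gives incidence = 29.

29 to 47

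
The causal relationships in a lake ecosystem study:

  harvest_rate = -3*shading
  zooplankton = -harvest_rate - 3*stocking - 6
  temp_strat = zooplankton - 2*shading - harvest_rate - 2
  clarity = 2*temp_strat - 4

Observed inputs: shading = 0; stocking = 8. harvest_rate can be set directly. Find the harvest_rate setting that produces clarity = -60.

Intervening on harvest_rate fixes its value directly, overriding its dependence on shading.
Substituting into the zooplankton equation gives zooplankton = -harvest_rate - 30.
Substituting into the temp_strat equation gives temp_strat = -2*harvest_rate - 32.
Substituting into the clarity equation gives clarity = -4*harvest_rate - 68.
Solve -4*harvest_rate - 68 = -60: harvest_rate = (-60 + 68) / -4 = -2.

harvest_rate = -2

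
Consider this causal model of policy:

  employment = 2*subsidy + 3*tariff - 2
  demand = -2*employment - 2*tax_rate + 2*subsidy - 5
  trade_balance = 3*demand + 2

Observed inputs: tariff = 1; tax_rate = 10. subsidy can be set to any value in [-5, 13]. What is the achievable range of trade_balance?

-157 to -49

Substituting into the employment equation gives employment = 2*subsidy + 1.
This gives demand = -2*subsidy - 27.
Substituting into the trade_balance equation gives trade_balance = -6*subsidy - 79.
Linear in subsidy, so extremes are at the endpoints: subsidy = -5 gives trade_balance = -49; subsidy = 13 gives trade_balance = -157.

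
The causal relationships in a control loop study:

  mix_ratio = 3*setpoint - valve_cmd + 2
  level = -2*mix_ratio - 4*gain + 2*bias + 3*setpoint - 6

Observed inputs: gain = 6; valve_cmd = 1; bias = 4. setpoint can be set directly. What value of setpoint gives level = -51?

setpoint = 9

Substituting into the mix_ratio equation gives mix_ratio = 3*setpoint + 1.
So level = -3*setpoint - 24.
Solve -3*setpoint - 24 = -51: setpoint = (-51 + 24) / -3 = 9.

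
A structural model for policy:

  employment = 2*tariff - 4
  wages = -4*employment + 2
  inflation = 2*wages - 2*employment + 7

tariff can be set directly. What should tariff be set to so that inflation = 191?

tariff = -7

Substituting into the wages equation gives wages = -8*tariff + 18.
inflation becomes -20*tariff + 51.
Solve -20*tariff + 51 = 191: tariff = (191 - 51) / -20 = -7.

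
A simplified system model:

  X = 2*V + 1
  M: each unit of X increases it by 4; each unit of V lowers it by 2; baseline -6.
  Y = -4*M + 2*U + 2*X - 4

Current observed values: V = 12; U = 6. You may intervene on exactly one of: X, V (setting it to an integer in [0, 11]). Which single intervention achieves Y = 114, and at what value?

set X = 1

Intervening on X: with other inputs at their observed values, Y = -14*X + 128. Solving for 114 gives X = 1, within [0, 11].
Intervening on V: Y = -20*V + 18. Reaching 114 requires V = -24/5, not an integer.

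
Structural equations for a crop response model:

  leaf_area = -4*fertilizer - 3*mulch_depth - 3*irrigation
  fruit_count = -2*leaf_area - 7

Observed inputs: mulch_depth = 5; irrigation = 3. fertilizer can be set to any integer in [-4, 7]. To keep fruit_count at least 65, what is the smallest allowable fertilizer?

fertilizer = 3

Substituting into the leaf_area equation gives leaf_area = -4*fertilizer - 24.
Substituting into the fruit_count equation gives fruit_count = 8*fertilizer + 41.
Require 8*fertilizer + 41 ≥ 65, so fertilizer ≥ 3.
The smallest integer in [-4, 7] satisfying this is 3.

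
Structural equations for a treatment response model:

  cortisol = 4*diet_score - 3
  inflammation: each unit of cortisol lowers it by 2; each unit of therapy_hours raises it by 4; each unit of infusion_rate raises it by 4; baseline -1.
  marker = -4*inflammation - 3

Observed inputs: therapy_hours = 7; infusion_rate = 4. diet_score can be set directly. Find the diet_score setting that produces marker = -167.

Substituting into the inflammation equation gives inflammation = -8*diet_score + 49.
Substituting into the marker equation gives marker = 32*diet_score - 199.
Solve 32*diet_score - 199 = -167: diet_score = (-167 + 199) / 32 = 1.

diet_score = 1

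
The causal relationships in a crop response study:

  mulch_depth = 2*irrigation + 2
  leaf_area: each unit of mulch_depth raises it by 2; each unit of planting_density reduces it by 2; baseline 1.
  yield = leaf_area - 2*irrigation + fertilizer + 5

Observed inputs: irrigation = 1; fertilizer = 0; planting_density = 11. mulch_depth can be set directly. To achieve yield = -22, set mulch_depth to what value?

Intervening on mulch_depth fixes its value directly, overriding its dependence on irrigation.
Substituting into the leaf_area equation gives leaf_area = 2*mulch_depth - 21.
So yield = 2*mulch_depth - 18.
Solve 2*mulch_depth - 18 = -22: mulch_depth = (-22 + 18) / 2 = -2.

mulch_depth = -2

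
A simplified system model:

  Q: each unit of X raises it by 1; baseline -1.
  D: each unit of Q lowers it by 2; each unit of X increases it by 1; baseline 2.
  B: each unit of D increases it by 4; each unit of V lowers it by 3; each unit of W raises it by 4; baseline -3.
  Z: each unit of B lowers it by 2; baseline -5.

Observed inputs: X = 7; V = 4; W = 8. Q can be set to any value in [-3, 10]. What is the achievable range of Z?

Intervening on Q fixes its value directly, overriding its dependence on X.
Substituting into the D equation gives D = -2*Q + 9.
B becomes -8*Q + 53.
Substituting into the Z equation gives Z = 16*Q - 111.
Linear in Q, so extremes are at the endpoints: Q = -3 gives Z = -159; Q = 10 gives Z = 49.

-159 to 49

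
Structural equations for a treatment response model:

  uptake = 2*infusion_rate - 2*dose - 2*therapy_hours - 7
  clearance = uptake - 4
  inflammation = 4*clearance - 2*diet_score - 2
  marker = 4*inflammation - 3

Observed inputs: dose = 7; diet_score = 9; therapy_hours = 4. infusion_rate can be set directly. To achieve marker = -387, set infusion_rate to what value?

Substituting into the uptake equation gives uptake = 2*infusion_rate - 29.
This gives clearance = 2*infusion_rate - 33.
So inflammation = 8*infusion_rate - 152.
This gives marker = 32*infusion_rate - 611.
Solve 32*infusion_rate - 611 = -387: infusion_rate = (-387 + 611) / 32 = 7.

infusion_rate = 7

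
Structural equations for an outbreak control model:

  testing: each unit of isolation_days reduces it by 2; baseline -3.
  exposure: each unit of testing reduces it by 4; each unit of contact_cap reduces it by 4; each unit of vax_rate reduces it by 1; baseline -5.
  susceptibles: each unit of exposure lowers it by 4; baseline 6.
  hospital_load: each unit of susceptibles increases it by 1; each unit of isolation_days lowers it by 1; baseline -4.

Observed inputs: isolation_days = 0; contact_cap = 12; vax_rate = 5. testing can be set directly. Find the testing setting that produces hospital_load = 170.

Intervening on testing fixes its value directly, overriding its dependence on isolation_days.
Substituting into the exposure equation gives exposure = -4*testing - 58.
So susceptibles = 16*testing + 238.
This gives hospital_load = 16*testing + 234.
Solve 16*testing + 234 = 170: testing = (170 - 234) / 16 = -4.

testing = -4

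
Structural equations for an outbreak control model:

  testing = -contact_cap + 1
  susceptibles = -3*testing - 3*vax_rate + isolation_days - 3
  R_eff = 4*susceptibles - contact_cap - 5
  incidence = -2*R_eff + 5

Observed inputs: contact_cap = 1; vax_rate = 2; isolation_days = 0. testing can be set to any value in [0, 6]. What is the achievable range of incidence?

89 to 233

Intervening on testing fixes its value directly, overriding its dependence on contact_cap.
Substituting into the susceptibles equation gives susceptibles = -3*testing - 9.
Substituting into the R_eff equation gives R_eff = -12*testing - 42.
This gives incidence = 24*testing + 89.
Linear in testing, so extremes are at the endpoints: testing = 0 gives incidence = 89; testing = 6 gives incidence = 233.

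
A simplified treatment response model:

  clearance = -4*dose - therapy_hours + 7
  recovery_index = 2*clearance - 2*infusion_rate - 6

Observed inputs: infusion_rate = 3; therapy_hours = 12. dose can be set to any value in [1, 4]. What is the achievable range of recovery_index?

Substituting into the clearance equation gives clearance = -4*dose - 5.
Substituting into the recovery_index equation gives recovery_index = -8*dose - 22.
Linear in dose, so extremes are at the endpoints: dose = 1 gives recovery_index = -30; dose = 4 gives recovery_index = -54.

-54 to -30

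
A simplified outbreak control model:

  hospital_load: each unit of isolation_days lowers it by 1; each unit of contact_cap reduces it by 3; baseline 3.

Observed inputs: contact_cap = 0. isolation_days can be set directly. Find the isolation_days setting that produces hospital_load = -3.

isolation_days = 6

Substituting into the hospital_load equation gives hospital_load = -isolation_days + 3.
Solve -isolation_days + 3 = -3: isolation_days = (-3 - 3) / -1 = 6.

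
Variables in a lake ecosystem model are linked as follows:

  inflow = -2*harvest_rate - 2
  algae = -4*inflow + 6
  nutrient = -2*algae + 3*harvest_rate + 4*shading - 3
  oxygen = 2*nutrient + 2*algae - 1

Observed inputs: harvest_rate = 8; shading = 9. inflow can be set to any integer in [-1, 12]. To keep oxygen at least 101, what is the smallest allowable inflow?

inflow = 0

Intervening on inflow fixes its value directly, overriding its dependence on harvest_rate.
Substituting into the nutrient equation gives nutrient = 8*inflow + 45.
Substituting into the oxygen equation gives oxygen = 8*inflow + 101.
Require 8*inflow + 101 ≥ 101, so inflow ≥ 0.
The smallest integer in [-1, 12] satisfying this is 0.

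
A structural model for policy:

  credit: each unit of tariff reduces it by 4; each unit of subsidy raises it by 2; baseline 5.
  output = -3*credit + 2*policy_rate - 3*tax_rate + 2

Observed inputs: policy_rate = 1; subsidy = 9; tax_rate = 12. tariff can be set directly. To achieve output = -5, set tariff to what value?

Substituting into the credit equation gives credit = -4*tariff + 23.
Substituting into the output equation gives output = 12*tariff - 101.
Solve 12*tariff - 101 = -5: tariff = (-5 + 101) / 12 = 8.

tariff = 8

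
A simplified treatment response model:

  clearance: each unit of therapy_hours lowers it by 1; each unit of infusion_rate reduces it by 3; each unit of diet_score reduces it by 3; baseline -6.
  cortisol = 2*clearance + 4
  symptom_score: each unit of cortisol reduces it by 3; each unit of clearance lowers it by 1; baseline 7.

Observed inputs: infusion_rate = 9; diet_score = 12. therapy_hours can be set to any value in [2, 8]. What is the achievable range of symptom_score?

Substituting into the clearance equation gives clearance = -therapy_hours - 69.
So cortisol = -2*therapy_hours - 134.
So symptom_score = 7*therapy_hours + 478.
Linear in therapy_hours, so extremes are at the endpoints: therapy_hours = 2 gives symptom_score = 492; therapy_hours = 8 gives symptom_score = 534.

492 to 534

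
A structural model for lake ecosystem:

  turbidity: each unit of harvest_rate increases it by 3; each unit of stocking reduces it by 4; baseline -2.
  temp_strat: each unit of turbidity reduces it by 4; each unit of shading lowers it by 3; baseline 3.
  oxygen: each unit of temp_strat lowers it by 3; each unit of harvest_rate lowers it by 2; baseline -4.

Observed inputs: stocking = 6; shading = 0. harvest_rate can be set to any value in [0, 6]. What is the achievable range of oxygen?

Substituting into the turbidity equation gives turbidity = 3*harvest_rate - 26.
temp_strat becomes -12*harvest_rate + 107.
So oxygen = 34*harvest_rate - 325.
Linear in harvest_rate, so extremes are at the endpoints: harvest_rate = 0 gives oxygen = -325; harvest_rate = 6 gives oxygen = -121.

-325 to -121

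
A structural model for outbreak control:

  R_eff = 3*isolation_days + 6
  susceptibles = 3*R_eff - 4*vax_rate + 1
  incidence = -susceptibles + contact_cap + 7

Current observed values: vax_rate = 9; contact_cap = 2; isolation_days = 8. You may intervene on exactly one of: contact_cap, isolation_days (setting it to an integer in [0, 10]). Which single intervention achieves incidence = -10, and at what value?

set isolation_days = 4

Intervening on contact_cap: incidence = contact_cap - 48. Reaching -10 requires contact_cap = 38, outside [0, 10].
Intervening on isolation_days: with other inputs at their observed values, incidence = -9*isolation_days + 26. Solving for -10 gives isolation_days = 4, within [0, 10].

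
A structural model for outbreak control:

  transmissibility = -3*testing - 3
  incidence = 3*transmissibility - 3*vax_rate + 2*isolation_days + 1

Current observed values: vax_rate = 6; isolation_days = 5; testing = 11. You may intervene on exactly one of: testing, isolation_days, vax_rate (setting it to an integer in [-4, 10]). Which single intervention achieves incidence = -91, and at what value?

set vax_rate = -2

Intervening on testing: incidence = -9*testing - 16. Reaching -91 requires testing = 25/3, not an integer.
Intervening on isolation_days: incidence = 2*isolation_days - 125. Reaching -91 requires isolation_days = 17, outside [-4, 10].
Intervening on vax_rate: with other inputs at their observed values, incidence = -3*vax_rate - 97. Solving for -91 gives vax_rate = -2, within [-4, 10].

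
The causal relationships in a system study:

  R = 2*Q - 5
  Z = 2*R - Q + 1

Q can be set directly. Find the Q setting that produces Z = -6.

Substituting into the Z equation gives Z = 3*Q - 9.
Solve 3*Q - 9 = -6: Q = (-6 + 9) / 3 = 1.

Q = 1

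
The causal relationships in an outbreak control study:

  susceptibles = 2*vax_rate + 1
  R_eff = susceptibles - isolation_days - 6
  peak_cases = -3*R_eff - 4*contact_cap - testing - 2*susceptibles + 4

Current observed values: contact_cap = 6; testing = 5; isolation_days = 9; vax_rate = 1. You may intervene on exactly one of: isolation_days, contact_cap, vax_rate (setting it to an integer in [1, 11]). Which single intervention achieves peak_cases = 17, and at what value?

Intervening on isolation_days: peak_cases = 3*isolation_days - 22. Reaching 17 requires isolation_days = 13, outside [1, 11].
Intervening on contact_cap: with other inputs at their observed values, peak_cases = -4*contact_cap + 29. Solving for 17 gives contact_cap = 3, within [1, 11].
Intervening on vax_rate: peak_cases = -10*vax_rate + 15. Reaching 17 requires vax_rate = -1/5, not an integer.

set contact_cap = 3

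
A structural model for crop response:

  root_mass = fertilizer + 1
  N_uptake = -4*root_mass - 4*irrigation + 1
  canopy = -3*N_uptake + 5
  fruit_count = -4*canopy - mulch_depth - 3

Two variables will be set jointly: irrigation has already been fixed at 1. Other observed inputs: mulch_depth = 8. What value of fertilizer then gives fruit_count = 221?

fertilizer = -7

With irrigation held at 1:
Substituting into the N_uptake equation gives N_uptake = -4*fertilizer - 7.
Substituting into the canopy equation gives canopy = 12*fertilizer + 26.
Substituting into the fruit_count equation gives fruit_count = -48*fertilizer - 115.
Solve -48*fertilizer - 115 = 221: fertilizer = (221 + 115) / -48 = -7.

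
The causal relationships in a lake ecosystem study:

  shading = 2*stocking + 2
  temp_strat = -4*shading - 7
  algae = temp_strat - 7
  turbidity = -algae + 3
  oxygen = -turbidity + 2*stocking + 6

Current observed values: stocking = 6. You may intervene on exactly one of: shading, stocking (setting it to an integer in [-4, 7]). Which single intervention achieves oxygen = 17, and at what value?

set shading = -4

Intervening on shading: with other inputs at their observed values, oxygen = -4*shading + 1. Solving for 17 gives shading = -4, within [-4, 7].
Intervening on stocking: oxygen = -6*stocking - 19. Reaching 17 requires stocking = -6, outside [-4, 7].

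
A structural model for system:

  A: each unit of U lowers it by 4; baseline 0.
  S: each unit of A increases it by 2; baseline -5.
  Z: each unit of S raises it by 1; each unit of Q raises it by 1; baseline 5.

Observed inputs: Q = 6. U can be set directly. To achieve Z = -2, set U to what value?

Substituting into the S equation gives S = -8*U - 5.
So Z = -8*U + 6.
Solve -8*U + 6 = -2: U = (-2 - 6) / -8 = 1.

U = 1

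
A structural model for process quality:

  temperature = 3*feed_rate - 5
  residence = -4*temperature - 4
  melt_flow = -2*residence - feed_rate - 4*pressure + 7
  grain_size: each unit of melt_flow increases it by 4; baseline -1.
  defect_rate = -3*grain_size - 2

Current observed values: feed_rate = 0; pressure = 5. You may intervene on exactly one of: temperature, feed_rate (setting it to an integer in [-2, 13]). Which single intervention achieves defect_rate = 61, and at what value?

set temperature = 0

Intervening on temperature: with other inputs at their observed values, defect_rate = -96*temperature + 61. Solving for 61 gives temperature = 0, within [-2, 13].
Intervening on feed_rate: defect_rate = -276*feed_rate + 541. Reaching 61 requires feed_rate = 40/23, not an integer.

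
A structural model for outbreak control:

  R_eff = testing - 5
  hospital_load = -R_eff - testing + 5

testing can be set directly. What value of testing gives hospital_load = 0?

testing = 5

Substituting into the hospital_load equation gives hospital_load = -2*testing + 10.
Solve -2*testing + 10 = 0: testing = (0 - 10) / -2 = 5.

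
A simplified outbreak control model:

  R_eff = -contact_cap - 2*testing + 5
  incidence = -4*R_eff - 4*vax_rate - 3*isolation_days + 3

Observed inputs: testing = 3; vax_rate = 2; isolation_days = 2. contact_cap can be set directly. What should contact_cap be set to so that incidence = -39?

Substituting into the R_eff equation gives R_eff = -contact_cap - 1.
incidence becomes 4*contact_cap - 7.
Solve 4*contact_cap - 7 = -39: contact_cap = (-39 + 7) / 4 = -8.

contact_cap = -8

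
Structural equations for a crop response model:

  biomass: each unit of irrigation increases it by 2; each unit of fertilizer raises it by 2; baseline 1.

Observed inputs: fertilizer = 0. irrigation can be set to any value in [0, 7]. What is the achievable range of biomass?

1 to 15

Substituting into the biomass equation gives biomass = 2*irrigation + 1.
Linear in irrigation, so extremes are at the endpoints: irrigation = 0 gives biomass = 1; irrigation = 7 gives biomass = 15.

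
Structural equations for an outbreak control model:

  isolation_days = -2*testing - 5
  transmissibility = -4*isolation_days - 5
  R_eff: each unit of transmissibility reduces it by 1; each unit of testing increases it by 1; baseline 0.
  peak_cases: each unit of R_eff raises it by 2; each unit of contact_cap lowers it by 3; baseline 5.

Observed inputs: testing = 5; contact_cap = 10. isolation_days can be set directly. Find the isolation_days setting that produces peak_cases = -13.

Intervening on isolation_days fixes its value directly, overriding its dependence on testing.
Substituting into the R_eff equation gives R_eff = 4*isolation_days + 10.
This gives peak_cases = 8*isolation_days - 5.
Solve 8*isolation_days - 5 = -13: isolation_days = (-13 + 5) / 8 = -1.

isolation_days = -1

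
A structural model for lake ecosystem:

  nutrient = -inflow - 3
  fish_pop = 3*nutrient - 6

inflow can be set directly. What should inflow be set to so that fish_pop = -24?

Substituting into the fish_pop equation gives fish_pop = -3*inflow - 15.
Solve -3*inflow - 15 = -24: inflow = (-24 + 15) / -3 = 3.

inflow = 3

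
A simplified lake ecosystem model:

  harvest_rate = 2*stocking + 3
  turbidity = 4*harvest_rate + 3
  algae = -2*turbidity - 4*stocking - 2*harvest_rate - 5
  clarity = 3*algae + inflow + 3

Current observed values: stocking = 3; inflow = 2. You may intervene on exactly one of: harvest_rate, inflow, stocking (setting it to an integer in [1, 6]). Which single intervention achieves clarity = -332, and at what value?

set inflow = 4

Intervening on harvest_rate: clarity = -30*harvest_rate - 64. Reaching -332 requires harvest_rate = 134/15, not an integer.
Intervening on inflow: with other inputs at their observed values, clarity = inflow - 336. Solving for -332 gives inflow = 4, within [1, 6].
Intervening on stocking: clarity = -72*stocking - 118. Reaching -332 requires stocking = 107/36, not an integer.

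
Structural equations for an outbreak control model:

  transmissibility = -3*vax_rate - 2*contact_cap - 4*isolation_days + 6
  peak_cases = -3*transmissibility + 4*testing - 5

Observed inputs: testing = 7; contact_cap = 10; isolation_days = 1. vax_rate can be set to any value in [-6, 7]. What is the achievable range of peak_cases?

Substituting into the transmissibility equation gives transmissibility = -3*vax_rate - 18.
peak_cases becomes 9*vax_rate + 77.
Linear in vax_rate, so extremes are at the endpoints: vax_rate = -6 gives peak_cases = 23; vax_rate = 7 gives peak_cases = 140.

23 to 140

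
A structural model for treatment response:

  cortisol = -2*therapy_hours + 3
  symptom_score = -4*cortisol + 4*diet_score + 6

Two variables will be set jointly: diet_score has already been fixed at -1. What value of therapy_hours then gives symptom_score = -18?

With diet_score held at -1:
Substituting into the symptom_score equation gives symptom_score = 8*therapy_hours - 10.
Solve 8*therapy_hours - 10 = -18: therapy_hours = (-18 + 10) / 8 = -1.

therapy_hours = -1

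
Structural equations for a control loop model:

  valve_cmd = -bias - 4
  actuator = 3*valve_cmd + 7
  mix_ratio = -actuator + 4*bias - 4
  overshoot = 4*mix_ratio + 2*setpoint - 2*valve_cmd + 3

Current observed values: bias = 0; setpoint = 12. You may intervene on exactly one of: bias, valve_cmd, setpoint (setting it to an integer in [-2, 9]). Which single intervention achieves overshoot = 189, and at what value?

Intervening on bias: with other inputs at their observed values, overshoot = 30*bias + 39. Solving for 189 gives bias = 5, within [-2, 9].
Intervening on valve_cmd: overshoot = -14*valve_cmd - 17. Reaching 189 requires valve_cmd = -103/7, not an integer.
Intervening on setpoint: overshoot = 2*setpoint + 15. Reaching 189 requires setpoint = 87, outside [-2, 9].

set bias = 5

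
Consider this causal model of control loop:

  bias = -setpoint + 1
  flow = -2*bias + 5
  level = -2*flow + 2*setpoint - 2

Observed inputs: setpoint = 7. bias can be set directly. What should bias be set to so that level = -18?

Intervening on bias fixes its value directly, overriding its dependence on setpoint.
Substituting into the level equation gives level = 4*bias + 2.
Solve 4*bias + 2 = -18: bias = (-18 - 2) / 4 = -5.

bias = -5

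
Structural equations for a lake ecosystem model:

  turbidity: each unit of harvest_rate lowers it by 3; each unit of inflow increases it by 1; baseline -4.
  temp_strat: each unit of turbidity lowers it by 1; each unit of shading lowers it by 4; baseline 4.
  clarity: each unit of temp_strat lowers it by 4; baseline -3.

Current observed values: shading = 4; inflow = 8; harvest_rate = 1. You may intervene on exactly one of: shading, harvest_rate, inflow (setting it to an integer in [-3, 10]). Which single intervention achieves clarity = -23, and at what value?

set harvest_rate = 7

Intervening on shading: clarity = 16*shading - 15. Reaching -23 requires shading = -1/2, not an integer.
Intervening on harvest_rate: with other inputs at their observed values, clarity = -12*harvest_rate + 61. Solving for -23 gives harvest_rate = 7, within [-3, 10].
Intervening on inflow: clarity = 4*inflow + 17. Reaching -23 requires inflow = -10, outside [-3, 10].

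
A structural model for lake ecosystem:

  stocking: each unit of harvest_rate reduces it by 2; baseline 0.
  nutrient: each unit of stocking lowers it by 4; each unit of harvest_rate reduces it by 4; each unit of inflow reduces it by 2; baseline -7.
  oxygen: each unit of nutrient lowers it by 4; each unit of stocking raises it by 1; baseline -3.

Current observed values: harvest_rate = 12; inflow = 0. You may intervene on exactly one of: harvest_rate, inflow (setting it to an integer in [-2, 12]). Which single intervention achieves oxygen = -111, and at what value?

set inflow = 10

Intervening on harvest_rate: oxygen = -18*harvest_rate + 25. Reaching -111 requires harvest_rate = 68/9, not an integer.
Intervening on inflow: with other inputs at their observed values, oxygen = 8*inflow - 191. Solving for -111 gives inflow = 10, within [-2, 12].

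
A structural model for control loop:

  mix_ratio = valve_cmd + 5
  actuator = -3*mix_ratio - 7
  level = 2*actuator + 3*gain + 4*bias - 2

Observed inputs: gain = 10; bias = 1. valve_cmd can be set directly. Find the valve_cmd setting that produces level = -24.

Substituting into the actuator equation gives actuator = -3*valve_cmd - 22.
level becomes -6*valve_cmd - 12.
Solve -6*valve_cmd - 12 = -24: valve_cmd = (-24 + 12) / -6 = 2.

valve_cmd = 2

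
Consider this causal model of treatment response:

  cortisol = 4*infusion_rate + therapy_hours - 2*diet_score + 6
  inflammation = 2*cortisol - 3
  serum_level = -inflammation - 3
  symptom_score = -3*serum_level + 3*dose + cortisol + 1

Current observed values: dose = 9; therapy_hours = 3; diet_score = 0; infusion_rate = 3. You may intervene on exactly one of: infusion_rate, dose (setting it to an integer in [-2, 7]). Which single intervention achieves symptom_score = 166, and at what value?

Intervening on infusion_rate: symptom_score = 28*infusion_rate + 91. Reaching 166 requires infusion_rate = 75/28, not an integer.
Intervening on dose: with other inputs at their observed values, symptom_score = 3*dose + 148. Solving for 166 gives dose = 6, within [-2, 7].

set dose = 6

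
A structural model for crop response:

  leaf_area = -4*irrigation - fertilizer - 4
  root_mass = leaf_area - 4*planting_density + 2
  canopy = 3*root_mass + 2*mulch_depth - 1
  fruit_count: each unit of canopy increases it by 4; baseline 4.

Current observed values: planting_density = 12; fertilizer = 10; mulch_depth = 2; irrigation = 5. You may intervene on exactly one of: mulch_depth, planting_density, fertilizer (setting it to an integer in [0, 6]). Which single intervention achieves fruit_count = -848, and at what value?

Intervening on mulch_depth: fruit_count = 8*mulch_depth - 960. Reaching -848 requires mulch_depth = 14, outside [0, 6].
Intervening on planting_density: fruit_count = -48*planting_density - 368. Reaching -848 requires planting_density = 10, outside [0, 6].
Intervening on fertilizer: with other inputs at their observed values, fruit_count = -12*fertilizer - 824. Solving for -848 gives fertilizer = 2, within [0, 6].

set fertilizer = 2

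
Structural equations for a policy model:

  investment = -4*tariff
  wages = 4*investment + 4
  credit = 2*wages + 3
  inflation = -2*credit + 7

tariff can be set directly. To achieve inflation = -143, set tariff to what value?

Substituting into the wages equation gives wages = -16*tariff + 4.
credit becomes -32*tariff + 11.
Substituting into the inflation equation gives inflation = 64*tariff - 15.
Solve 64*tariff - 15 = -143: tariff = (-143 + 15) / 64 = -2.

tariff = -2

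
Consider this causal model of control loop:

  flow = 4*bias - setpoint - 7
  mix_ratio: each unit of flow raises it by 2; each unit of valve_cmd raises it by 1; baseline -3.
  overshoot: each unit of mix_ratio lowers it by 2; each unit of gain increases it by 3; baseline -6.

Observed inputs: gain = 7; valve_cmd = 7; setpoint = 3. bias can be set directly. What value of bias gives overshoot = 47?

bias = 0

Substituting into the flow equation gives flow = 4*bias - 10.
So mix_ratio = 8*bias - 16.
This gives overshoot = -16*bias + 47.
Solve -16*bias + 47 = 47: bias = (47 - 47) / -16 = 0.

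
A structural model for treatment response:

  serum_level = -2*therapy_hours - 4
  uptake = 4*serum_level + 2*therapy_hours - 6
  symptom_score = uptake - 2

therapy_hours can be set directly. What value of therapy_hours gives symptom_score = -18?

therapy_hours = -1

Substituting into the uptake equation gives uptake = -6*therapy_hours - 22.
Substituting into the symptom_score equation gives symptom_score = -6*therapy_hours - 24.
Solve -6*therapy_hours - 24 = -18: therapy_hours = (-18 + 24) / -6 = -1.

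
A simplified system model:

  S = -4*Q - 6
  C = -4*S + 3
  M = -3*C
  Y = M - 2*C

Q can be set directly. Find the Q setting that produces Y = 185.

Q = -4

Substituting into the C equation gives C = 16*Q + 27.
This gives M = -48*Q - 81.
Substituting into the Y equation gives Y = -80*Q - 135.
Solve -80*Q - 135 = 185: Q = (185 + 135) / -80 = -4.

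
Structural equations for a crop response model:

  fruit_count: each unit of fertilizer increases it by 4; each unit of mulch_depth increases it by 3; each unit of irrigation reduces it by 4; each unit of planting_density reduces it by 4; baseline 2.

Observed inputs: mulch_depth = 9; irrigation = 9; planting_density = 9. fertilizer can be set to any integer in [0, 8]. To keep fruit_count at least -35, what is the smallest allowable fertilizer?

fertilizer = 2

Substituting into the fruit_count equation gives fruit_count = 4*fertilizer - 43.
Require 4*fertilizer - 43 ≥ -35, so fertilizer ≥ 2.
The smallest integer in [0, 8] satisfying this is 2.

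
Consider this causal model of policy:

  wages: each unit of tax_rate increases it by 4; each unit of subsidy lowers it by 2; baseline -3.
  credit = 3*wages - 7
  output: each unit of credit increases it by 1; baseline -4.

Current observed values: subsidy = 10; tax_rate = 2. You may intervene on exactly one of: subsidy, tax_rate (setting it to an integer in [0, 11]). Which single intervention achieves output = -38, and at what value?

set subsidy = 7

Intervening on subsidy: with other inputs at their observed values, output = -6*subsidy + 4. Solving for -38 gives subsidy = 7, within [0, 11].
Intervening on tax_rate: output = 12*tax_rate - 80. Reaching -38 requires tax_rate = 7/2, not an integer.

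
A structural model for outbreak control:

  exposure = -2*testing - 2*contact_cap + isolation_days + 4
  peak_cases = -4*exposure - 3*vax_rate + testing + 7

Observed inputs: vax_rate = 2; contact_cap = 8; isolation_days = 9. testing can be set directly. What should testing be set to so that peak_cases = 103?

Substituting into the exposure equation gives exposure = -2*testing - 3.
Substituting into the peak_cases equation gives peak_cases = 9*testing + 13.
Solve 9*testing + 13 = 103: testing = (103 - 13) / 9 = 10.

testing = 10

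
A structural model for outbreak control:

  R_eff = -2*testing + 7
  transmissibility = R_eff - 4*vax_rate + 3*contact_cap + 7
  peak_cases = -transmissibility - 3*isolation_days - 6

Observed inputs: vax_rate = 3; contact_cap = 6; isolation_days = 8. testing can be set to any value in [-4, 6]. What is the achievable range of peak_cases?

-58 to -38

Substituting into the transmissibility equation gives transmissibility = -2*testing + 20.
peak_cases becomes 2*testing - 50.
Linear in testing, so extremes are at the endpoints: testing = -4 gives peak_cases = -58; testing = 6 gives peak_cases = -38.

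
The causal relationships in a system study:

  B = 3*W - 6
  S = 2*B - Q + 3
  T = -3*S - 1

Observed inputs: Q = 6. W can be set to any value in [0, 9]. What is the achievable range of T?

Substituting into the S equation gives S = 6*W - 15.
Substituting into the T equation gives T = -18*W + 44.
Linear in W, so extremes are at the endpoints: W = 0 gives T = 44; W = 9 gives T = -118.

-118 to 44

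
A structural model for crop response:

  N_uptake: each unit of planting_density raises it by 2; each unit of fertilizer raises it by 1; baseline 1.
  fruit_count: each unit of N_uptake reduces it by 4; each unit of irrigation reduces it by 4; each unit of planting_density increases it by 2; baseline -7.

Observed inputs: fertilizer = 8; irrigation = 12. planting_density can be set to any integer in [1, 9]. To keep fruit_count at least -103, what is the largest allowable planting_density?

planting_density = 2

Substituting into the N_uptake equation gives N_uptake = 2*planting_density + 9.
Substituting into the fruit_count equation gives fruit_count = -6*planting_density - 91.
Require -6*planting_density - 91 ≥ -103, so planting_density ≤ 2.
The largest integer in [1, 9] satisfying this is 2.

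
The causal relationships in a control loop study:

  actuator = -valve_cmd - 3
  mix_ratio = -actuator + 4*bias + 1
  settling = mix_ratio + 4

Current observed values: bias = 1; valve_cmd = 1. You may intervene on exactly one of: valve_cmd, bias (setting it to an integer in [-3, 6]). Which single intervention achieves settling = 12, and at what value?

set valve_cmd = 0

Intervening on valve_cmd: with other inputs at their observed values, settling = valve_cmd + 12. Solving for 12 gives valve_cmd = 0, within [-3, 6].
Intervening on bias: settling = 4*bias + 9. Reaching 12 requires bias = 3/4, not an integer.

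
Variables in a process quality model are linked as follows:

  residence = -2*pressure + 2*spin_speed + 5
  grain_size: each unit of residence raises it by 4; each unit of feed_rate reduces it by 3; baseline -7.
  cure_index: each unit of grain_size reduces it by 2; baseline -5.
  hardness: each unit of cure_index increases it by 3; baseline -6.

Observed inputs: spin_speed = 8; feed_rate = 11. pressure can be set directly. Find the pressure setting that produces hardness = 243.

Substituting into the residence equation gives residence = -2*pressure + 21.
Substituting into the grain_size equation gives grain_size = -8*pressure + 44.
So cure_index = 16*pressure - 93.
Substituting into the hardness equation gives hardness = 48*pressure - 285.
Solve 48*pressure - 285 = 243: pressure = (243 + 285) / 48 = 11.

pressure = 11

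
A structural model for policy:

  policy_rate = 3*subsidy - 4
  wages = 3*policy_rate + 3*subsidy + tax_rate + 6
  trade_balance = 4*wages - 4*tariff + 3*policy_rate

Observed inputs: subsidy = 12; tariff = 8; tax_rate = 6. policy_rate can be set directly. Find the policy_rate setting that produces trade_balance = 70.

policy_rate = -6

Intervening on policy_rate fixes its value directly, overriding its dependence on subsidy.
Substituting into the wages equation gives wages = 3*policy_rate + 48.
Substituting into the trade_balance equation gives trade_balance = 15*policy_rate + 160.
Solve 15*policy_rate + 160 = 70: policy_rate = (70 - 160) / 15 = -6.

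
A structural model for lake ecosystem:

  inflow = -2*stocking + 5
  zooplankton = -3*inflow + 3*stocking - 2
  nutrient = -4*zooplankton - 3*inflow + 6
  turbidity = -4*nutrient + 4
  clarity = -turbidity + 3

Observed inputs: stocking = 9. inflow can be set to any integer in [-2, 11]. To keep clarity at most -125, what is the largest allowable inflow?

Intervening on inflow fixes its value directly, overriding its dependence on stocking.
Substituting into the zooplankton equation gives zooplankton = -3*inflow + 25.
Substituting into the nutrient equation gives nutrient = 9*inflow - 94.
This gives turbidity = -36*inflow + 380.
Substituting into the clarity equation gives clarity = 36*inflow - 377.
Require 36*inflow - 377 ≤ -125, so inflow ≤ 7.
The largest integer in [-2, 11] satisfying this is 7.

inflow = 7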